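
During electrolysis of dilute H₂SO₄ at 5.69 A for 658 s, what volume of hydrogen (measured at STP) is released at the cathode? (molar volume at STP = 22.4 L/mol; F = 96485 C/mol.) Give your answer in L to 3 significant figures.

Charge passed = 5.69 × 658 = 3744 C
n(e⁻) = 3744 / 96485 = 0.03880 mol
2H⁺ + 2e⁻ → H₂, so n(H₂) = 0.03880 / 2 = 0.01940 mol
V = 0.01940 × 22.4 = 0.4346 L

0.435 L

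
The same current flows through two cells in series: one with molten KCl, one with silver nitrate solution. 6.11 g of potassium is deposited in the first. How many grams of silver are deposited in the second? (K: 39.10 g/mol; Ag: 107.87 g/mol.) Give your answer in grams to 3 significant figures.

n(K) = 6.11 / 39.10 = 0.1563 mol
K⁺ + e⁻ → K, so n(e⁻) = 0.1563 mol
Since the cells are in series, n(e⁻) in the Ag cell is also 0.1563 mol.
Ag⁺ + e⁻ → Ag, so n(Ag) = 0.1563 mol
m(Ag) = 0.1563 × 107.87 = 16.9 g

16.9 g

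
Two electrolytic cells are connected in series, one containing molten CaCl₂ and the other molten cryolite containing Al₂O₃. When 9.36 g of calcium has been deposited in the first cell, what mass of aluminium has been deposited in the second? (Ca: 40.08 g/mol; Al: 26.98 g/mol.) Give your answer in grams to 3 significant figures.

n(Ca) = 9.36 / 40.08 = 0.2335 mol
Ca²⁺ + 2e⁻ → Ca, so n(e⁻) = 2 × 0.2335 = 0.4670 mol
Same current for the same time ⇒ same n(e⁻) = 0.4670 mol in both cells.
Al³⁺ + 3e⁻ → Al, so n(Al) = 0.4670 / 3 = 0.1557 mol
m(Al) = 0.1557 × 26.98 = 4.20 g

4.20 g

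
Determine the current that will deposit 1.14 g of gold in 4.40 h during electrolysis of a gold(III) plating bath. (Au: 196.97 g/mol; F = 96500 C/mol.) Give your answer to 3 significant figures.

n(Au) = 1.14 / 196.97 = 0.005788 mol
Au³⁺ + 3e⁻ → Au, so n(e⁻) = 3 × 0.005788 = 0.01736 mol
Q = 0.01736 × 96500 = 1675 C
I = Q / t = 1675 / 15840 s = 0.106 A

0.106 A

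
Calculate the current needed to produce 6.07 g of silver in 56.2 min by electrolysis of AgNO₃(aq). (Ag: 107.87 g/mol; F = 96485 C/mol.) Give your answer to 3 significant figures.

n(Ag) = 6.07 / 107.87 = 0.05627 mol
Ag⁺ + e⁻ → Ag, so n(e⁻) = 0.05627 mol
Q = 0.05627 × 96485 = 5429 C
I = Q / t = 5429 / 3372 s = 1.61 A

1.61 A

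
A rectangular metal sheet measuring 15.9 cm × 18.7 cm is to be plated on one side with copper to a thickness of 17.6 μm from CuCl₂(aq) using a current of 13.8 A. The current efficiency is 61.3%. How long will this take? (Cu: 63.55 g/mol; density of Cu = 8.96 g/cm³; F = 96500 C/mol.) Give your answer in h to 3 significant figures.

Plated area = 15.9 × 18.7 = 297.3 cm²
Volume = 297.3 × 17.6×10⁻⁴ cm = 0.5232 cm³
m(Cu) = 0.5232 × 8.96 = 4.688 g
n(Cu) = 4.688 / 63.55 = 0.07377 mol; n(e⁻) = 2 × 0.07377 = 0.1475 mol
Q = 0.1475 × 96500 / 0.613 = 23220 C
t = 23220 / 13.8 = 1683 s = 0.468 h

0.468 h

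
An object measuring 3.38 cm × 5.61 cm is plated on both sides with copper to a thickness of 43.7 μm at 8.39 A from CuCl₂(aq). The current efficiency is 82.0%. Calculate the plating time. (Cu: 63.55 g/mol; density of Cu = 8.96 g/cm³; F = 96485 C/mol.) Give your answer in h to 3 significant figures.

0.182 h

Plated area = 2 × 3.38 × 5.61 = 37.92 cm²
Volume = 37.92 × 43.7×10⁻⁴ cm = 0.1657 cm³
m(Cu) = 0.1657 × 8.96 = 1.485 g
n(Cu) = 1.485 / 63.55 = 0.02337 mol; n(e⁻) = 2 × 0.02337 = 0.04674 mol
Q = 0.04674 × 96485 / 0.820 = 5500 C
t = 5500 / 8.39 = 655.5 s = 0.182 h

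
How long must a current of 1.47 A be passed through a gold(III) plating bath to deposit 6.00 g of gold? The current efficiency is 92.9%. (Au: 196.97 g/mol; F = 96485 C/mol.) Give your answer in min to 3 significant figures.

n(Au) = 6.00 / 196.97 = 0.03046 mol
Au³⁺ + 3e⁻ → Au, so n(e⁻) = 3 × 0.03046 = 0.09138 mol
Q = 0.09138 × 96485 / 0.929 = 9491 C
t = Q / I = 9491 / 1.47 = 6456 s = 108 min

108 min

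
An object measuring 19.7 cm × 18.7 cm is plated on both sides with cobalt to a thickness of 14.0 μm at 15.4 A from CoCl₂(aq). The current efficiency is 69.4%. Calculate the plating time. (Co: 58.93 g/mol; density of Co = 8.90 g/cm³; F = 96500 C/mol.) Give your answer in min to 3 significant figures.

Plated area = 2 × 19.7 × 18.7 = 736.8 cm²
Volume = 736.8 × 14.0×10⁻⁴ cm = 1.032 cm³
m(Co) = 1.032 × 8.90 = 9.185 g
n(Co) = 9.185 / 58.93 = 0.1559 mol; n(e⁻) = 2 × 0.1559 = 0.3118 mol
Q = 0.3118 × 96500 / 0.694 = 43360 C
t = 43360 / 15.4 = 2816 s = 46.9 min

46.9 min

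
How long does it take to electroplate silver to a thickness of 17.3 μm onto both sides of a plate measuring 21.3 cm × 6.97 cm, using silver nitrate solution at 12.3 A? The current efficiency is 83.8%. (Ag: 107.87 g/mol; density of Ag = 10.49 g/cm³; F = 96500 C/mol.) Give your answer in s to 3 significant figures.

Plated area = 2 × 21.3 × 6.97 = 296.9 cm²
Volume = 296.9 × 17.3×10⁻⁴ cm = 0.5136 cm³
m(Ag) = 0.5136 × 10.49 = 5.388 g
n(Ag) = 5.388 / 107.87 = 0.04995 mol; n(e⁻) = 0.04995 mol
Q = 0.04995 × 96500 / 0.838 = 5752 C
t = 5752 / 12.3 = 467.6 s

468 s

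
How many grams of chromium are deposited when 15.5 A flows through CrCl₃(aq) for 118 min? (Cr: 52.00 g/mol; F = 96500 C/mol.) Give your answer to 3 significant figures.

19.7 g

Q = 15.5 A × 7080 s = 1.097×10^5 C
n(e⁻) = Q/F = 1.097×10^5/96500 = 1.137 mol
Cr³⁺ + 3e⁻ → Cr, so n(Cr) = 1.137 / 3 = 0.3790 mol
m = 0.3790 × 52.00 = 19.7 g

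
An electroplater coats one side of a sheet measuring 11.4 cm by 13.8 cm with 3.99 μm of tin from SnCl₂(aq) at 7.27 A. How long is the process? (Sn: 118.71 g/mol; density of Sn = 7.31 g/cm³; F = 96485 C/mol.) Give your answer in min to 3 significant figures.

1.71 min

Plated area = 11.4 × 13.8 = 157.3 cm²
Volume = 157.3 × 3.99×10⁻⁴ cm = 0.06276 cm³
m(Sn) = 0.06276 × 7.31 = 0.4588 g
n(Sn) = 0.4588 / 118.71 = 0.003865 mol; n(e⁻) = 2 × 0.003865 = 0.007730 mol
Q = 0.007730 × 96485 = 745.8 C
t = 745.8 / 7.27 = 102.6 s = 1.71 min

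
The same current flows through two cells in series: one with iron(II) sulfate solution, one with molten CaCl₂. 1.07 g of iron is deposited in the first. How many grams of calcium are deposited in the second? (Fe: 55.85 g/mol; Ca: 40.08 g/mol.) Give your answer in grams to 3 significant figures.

0.768 g

n(Fe) = 1.07 / 55.85 = 0.01916 mol
Fe²⁺ + 2e⁻ → Fe, so n(e⁻) = 2 × 0.01916 = 0.03832 mol
In series, the same 0.03832 mol of electrons flows through the second cell.
Ca²⁺ + 2e⁻ → Ca, so n(Ca) = 0.03832 / 2 = 0.01916 mol
m(Ca) = 0.01916 × 40.08 = 0.768 g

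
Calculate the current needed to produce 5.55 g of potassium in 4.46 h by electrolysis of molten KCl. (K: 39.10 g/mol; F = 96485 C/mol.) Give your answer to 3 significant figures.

0.853 A

n(K) = 5.55 / 39.10 = 0.1419 mol
K⁺ + e⁻ → K, so n(e⁻) = 0.1419 mol
Q = 0.1419 × 96485 = 13690 C
I = Q / t = 13690 / 16056 s = 0.853 A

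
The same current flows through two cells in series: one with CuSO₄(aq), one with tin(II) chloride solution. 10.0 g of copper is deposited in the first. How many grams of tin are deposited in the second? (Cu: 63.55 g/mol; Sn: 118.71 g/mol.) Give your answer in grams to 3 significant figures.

18.7 g

n(Cu) = 10.0 / 63.55 = 0.1574 mol
Cu²⁺ + 2e⁻ → Cu, so n(e⁻) = 2 × 0.1574 = 0.3148 mol
Since the cells are in series, n(e⁻) in the Sn cell is also 0.3148 mol.
Sn²⁺ + 2e⁻ → Sn, so n(Sn) = 0.3148 / 2 = 0.1574 mol
m(Sn) = 0.1574 × 118.71 = 18.7 g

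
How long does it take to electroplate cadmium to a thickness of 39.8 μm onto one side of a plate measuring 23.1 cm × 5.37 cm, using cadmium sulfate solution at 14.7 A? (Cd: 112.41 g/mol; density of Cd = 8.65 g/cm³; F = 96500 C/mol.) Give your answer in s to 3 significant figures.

499 s

Plated area = 23.1 × 5.37 = 124.0 cm²
Volume = 124.0 × 39.8×10⁻⁴ cm = 0.4935 cm³
m(Cd) = 0.4935 × 8.65 = 4.269 g
n(Cd) = 4.269 / 112.41 = 0.03798 mol; n(e⁻) = 2 × 0.03798 = 0.07596 mol
Q = 0.07596 × 96500 = 7330 C
t = 7330 / 14.7 = 498.6 s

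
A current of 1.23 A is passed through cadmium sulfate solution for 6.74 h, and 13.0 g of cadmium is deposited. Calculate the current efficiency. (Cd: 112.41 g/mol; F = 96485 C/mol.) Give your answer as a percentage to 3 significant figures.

Q = 1.23 × 24264 = 29840 C
n(e⁻) = 29840 / 96485 = 0.3093 mol
Cd²⁺ + 2e⁻ → Cd, so theoretical n(Cd) = 0.1547 mol → 17.39 g
Efficiency = 13.0 / 17.39 = 0.7476 = 74.8%

74.8%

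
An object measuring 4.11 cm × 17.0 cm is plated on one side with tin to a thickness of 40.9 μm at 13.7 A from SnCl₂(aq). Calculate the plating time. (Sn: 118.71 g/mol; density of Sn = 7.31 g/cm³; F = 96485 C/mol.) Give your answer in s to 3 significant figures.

Plated area = 4.11 × 17.0 = 69.87 cm²
Volume = 69.87 × 40.9×10⁻⁴ cm = 0.2858 cm³
m(Sn) = 0.2858 × 7.31 = 2.089 g
n(Sn) = 2.089 / 118.71 = 0.01760 mol; n(e⁻) = 2 × 0.01760 = 0.03520 mol
Q = 0.03520 × 96485 = 3396 C
t = 3396 / 13.7 = 247.9 s

248 s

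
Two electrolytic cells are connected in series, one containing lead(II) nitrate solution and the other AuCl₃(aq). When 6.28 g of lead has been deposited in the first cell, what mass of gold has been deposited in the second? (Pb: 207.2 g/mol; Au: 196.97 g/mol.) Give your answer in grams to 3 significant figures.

n(Pb) = 6.28 / 207.2 = 0.03031 mol
Pb²⁺ + 2e⁻ → Pb, so n(e⁻) = 2 × 0.03031 = 0.06062 mol
Since the cells are in series, n(e⁻) in the Au cell is also 0.06062 mol.
Au³⁺ + 3e⁻ → Au, so n(Au) = 0.06062 / 3 = 0.02021 mol
m(Au) = 0.02021 × 196.97 = 3.98 g

3.98 g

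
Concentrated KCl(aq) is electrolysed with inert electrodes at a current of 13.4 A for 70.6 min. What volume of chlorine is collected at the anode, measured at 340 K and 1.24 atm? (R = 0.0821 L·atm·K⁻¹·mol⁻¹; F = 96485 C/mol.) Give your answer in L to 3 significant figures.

Q = 13.4 A × 4236 s = 56760 C
n(e⁻) = Q/F = 56760/96485 = 0.5883 mol
2Cl⁻ → Cl₂ + 2e⁻, so n(Cl₂) = 0.5883 / 2 = 0.2942 mol
V = nRT/P = 0.2942 × 0.0821 × 340 / 1.24 = 6.623 L

6.62 L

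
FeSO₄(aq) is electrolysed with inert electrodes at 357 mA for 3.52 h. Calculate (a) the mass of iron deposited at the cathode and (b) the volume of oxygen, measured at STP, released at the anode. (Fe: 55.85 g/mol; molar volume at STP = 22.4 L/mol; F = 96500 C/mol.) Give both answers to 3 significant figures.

Q = 0.357 × 12672 = 4524 C; n(e⁻) = 4524 / 96500 = 0.04688 mol
Cathode: Fe²⁺ + 2e⁻ → Fe → n(Fe) = 0.04688/2 = 0.02344 mol → 1.31 g
Anode: 2H₂O → O₂ + 4H⁺ + 4e⁻ → n(O₂) = 0.04688/4 = 0.01172 mol → 0.263 L

1.31 g Fe; 0.263 L O₂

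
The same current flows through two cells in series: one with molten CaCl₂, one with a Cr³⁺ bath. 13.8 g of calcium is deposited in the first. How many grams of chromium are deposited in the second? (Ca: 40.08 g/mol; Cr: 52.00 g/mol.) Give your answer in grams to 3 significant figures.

11.9 g

n(Ca) = 13.8 / 40.08 = 0.3443 mol
Ca²⁺ + 2e⁻ → Ca, so n(e⁻) = 2 × 0.3443 = 0.6886 mol
Since the cells are in series, n(e⁻) in the Cr cell is also 0.6886 mol.
Cr³⁺ + 3e⁻ → Cr, so n(Cr) = 0.6886 / 3 = 0.2295 mol
m(Cr) = 0.2295 × 52.00 = 11.9 g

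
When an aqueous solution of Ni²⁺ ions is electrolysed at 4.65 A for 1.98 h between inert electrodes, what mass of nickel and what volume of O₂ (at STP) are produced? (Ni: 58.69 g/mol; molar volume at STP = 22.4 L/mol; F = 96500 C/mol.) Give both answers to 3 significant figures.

Q = 4.65 × 7128 = 33150 C; n(e⁻) = 33150 / 96500 = 0.3435 mol
Cathode: Ni²⁺ + 2e⁻ → Ni → n(Ni) = 0.3435/2 = 0.1718 mol → 10.1 g
Anode: 2H₂O → O₂ + 4H⁺ + 4e⁻ → n(O₂) = 0.3435/4 = 0.08588 mol → 1.92 L

10.1 g Ni; 1.92 L O₂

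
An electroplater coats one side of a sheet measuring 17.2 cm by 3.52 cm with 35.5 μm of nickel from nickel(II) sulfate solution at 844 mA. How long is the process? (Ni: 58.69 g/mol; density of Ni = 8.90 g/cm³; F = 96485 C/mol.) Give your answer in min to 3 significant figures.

Plated area = 17.2 × 3.52 = 60.54 cm²
Volume = 60.54 × 35.5×10⁻⁴ cm = 0.2149 cm³
m(Ni) = 0.2149 × 8.90 = 1.913 g
n(Ni) = 1.913 / 58.69 = 0.03259 mol; n(e⁻) = 2 × 0.03259 = 0.06518 mol
Q = 0.06518 × 96485 = 6289 C
t = 6289 / 0.844 = 7451 s = 124 min

124 min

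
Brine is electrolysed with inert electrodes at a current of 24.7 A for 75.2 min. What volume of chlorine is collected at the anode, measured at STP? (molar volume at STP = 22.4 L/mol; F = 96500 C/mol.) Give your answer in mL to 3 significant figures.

12900 mL

Q = It = 24.7 × 4512 = 1.114×10^5 C
n(e⁻) = Q/F = 1.114×10^5/96500 = 1.154 mol
2Cl⁻ → Cl₂ + 2e⁻, so n(Cl₂) = 1.154 / 2 = 0.5770 mol
V = 0.5770 × 22.4 = 12.92 L
= 12900 mL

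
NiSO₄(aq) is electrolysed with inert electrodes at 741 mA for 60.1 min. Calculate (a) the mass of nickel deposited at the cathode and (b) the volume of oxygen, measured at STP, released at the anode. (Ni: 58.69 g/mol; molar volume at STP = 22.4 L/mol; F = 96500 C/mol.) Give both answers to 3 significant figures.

Q = 0.741 × 3606 = 2672 C; n(e⁻) = 2672 / 96500 = 0.02769 mol
Cathode: Ni²⁺ + 2e⁻ → Ni → n(Ni) = 0.02769/2 = 0.01385 mol → 0.813 g
Anode: 2H₂O → O₂ + 4H⁺ + 4e⁻ → n(O₂) = 0.02769/4 = 0.006923 mol → 0.155 L

0.813 g Ni; 0.155 L O₂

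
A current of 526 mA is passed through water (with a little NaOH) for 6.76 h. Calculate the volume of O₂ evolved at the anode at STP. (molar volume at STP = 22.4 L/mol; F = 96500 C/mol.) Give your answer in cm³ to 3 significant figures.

Q = 0.526 A × 24336 s = 12800 C
n(e⁻) = 12800 / 96500 = 0.1326 mol
2H₂O → O₂ + 4H⁺ + 4e⁻, so n(O₂) = 0.1326 / 4 = 0.03315 mol
V = 0.03315 × 22.4 = 0.7426 L
= 743 cm³

743 cm³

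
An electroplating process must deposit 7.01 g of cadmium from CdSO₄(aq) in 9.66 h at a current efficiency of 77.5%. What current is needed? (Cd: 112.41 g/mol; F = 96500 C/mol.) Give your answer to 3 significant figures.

0.447 A

n(Cd) = 7.01 / 112.41 = 0.06236 mol
Cd²⁺ + 2e⁻ → Cd, so n(e⁻) = 2 × 0.06236 = 0.1247 mol
Q = 0.1247 × 96500 / 0.775 = 15530 C
I = Q / t = 15530 / 34776 s = 0.447 A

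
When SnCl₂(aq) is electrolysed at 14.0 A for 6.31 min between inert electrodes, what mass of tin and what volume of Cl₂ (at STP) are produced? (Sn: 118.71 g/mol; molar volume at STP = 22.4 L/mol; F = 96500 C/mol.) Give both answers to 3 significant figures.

Q = 14.0 × 378.6 = 5300 C; n(e⁻) = 5300 / 96500 = 0.05492 mol
Cathode: Sn²⁺ + 2e⁻ → Sn → n(Sn) = 0.05492/2 = 0.02746 mol → 3.26 g
Anode: 2Cl⁻ → Cl₂ + 2e⁻ → n(Cl₂) = 0.05492/2 = 0.02746 mol → 0.615 L

3.26 g Sn; 0.615 L Cl₂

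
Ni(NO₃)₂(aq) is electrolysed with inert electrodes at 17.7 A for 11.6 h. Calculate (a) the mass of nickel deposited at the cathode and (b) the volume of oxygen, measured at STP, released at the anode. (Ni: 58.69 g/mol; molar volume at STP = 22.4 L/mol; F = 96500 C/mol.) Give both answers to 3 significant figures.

Q = 17.7 × 41760 = 7.392×10^5 C; n(e⁻) = 7.392×10^5 / 96500 = 7.660 mol
Cathode: Ni²⁺ + 2e⁻ → Ni → n(Ni) = 7.660/2 = 3.830 mol → 225 g
Anode: 2H₂O → O₂ + 4H⁺ + 4e⁻ → n(O₂) = 7.660/4 = 1.915 mol → 42.9 L

225 g Ni; 42.9 L O₂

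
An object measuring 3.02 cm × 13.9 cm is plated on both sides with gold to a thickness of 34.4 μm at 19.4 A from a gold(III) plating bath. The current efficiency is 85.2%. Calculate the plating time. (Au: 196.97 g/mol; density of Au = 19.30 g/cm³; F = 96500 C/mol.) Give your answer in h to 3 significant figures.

0.138 h

Plated area = 2 × 3.02 × 13.9 = 83.96 cm²
Volume = 83.96 × 34.4×10⁻⁴ cm = 0.2888 cm³
m(Au) = 0.2888 × 19.30 = 5.574 g
n(Au) = 5.574 / 196.97 = 0.02830 mol; n(e⁻) = 3 × 0.02830 = 0.08490 mol
Q = 0.08490 × 96500 / 0.852 = 9616 C
t = 9616 / 19.4 = 495.7 s = 0.138 h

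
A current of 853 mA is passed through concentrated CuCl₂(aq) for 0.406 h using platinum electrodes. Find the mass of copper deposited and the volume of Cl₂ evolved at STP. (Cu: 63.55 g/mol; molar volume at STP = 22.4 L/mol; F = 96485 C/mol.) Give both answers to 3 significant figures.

0.411 g Cu; 0.145 L Cl₂

Q = 0.853 × 1461.6 = 1247 C; n(e⁻) = 1247 / 96485 = 0.01292 mol
Cathode: Cu²⁺ + 2e⁻ → Cu → n(Cu) = 0.01292/2 = 0.006460 mol → 0.411 g
Anode: 2Cl⁻ → Cl₂ + 2e⁻ → n(Cl₂) = 0.01292/2 = 0.006460 mol → 0.145 L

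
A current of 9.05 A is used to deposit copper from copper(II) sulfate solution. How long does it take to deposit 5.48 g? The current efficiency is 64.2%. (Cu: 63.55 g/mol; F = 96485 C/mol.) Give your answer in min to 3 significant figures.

n(Cu) = 5.48 / 63.55 = 0.08623 mol
Cu²⁺ + 2e⁻ → Cu, so n(e⁻) = 2 × 0.08623 = 0.1725 mol
Q = 0.1725 × 96485 / 0.642 = 25920 C
t = Q / I = 25920 / 9.05 = 2864 s = 47.7 min

47.7 min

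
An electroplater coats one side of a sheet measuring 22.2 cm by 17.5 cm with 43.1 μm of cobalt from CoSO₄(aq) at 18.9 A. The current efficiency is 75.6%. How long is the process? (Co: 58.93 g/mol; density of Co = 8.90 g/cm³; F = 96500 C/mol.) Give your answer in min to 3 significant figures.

56.9 min

Plated area = 22.2 × 17.5 = 388.5 cm²
Volume = 388.5 × 43.1×10⁻⁴ cm = 1.674 cm³
m(Co) = 1.674 × 8.90 = 14.90 g
n(Co) = 14.90 / 58.93 = 0.2528 mol; n(e⁻) = 2 × 0.2528 = 0.5056 mol
Q = 0.5056 × 96500 / 0.756 = 64540 C
t = 64540 / 18.9 = 3415 s = 56.9 min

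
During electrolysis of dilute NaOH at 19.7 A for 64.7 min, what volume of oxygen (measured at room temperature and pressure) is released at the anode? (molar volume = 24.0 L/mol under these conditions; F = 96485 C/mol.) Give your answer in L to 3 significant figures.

4.76 L

Charge passed = 19.7 × 3882 = 76480 C
n(e⁻) = Q/F = 76480/96485 = 0.7927 mol
2H₂O → O₂ + 4H⁺ + 4e⁻, so n(O₂) = 0.7927 / 4 = 0.1982 mol
V = 0.1982 × 24.0 = 4.757 L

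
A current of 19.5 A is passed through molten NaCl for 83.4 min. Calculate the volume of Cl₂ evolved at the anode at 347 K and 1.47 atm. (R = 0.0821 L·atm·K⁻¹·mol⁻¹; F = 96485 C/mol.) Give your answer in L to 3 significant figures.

9.80 L

Charge passed = 19.5 × 5004 = 97580 C
n(e⁻) = Q/F = 97580/96485 = 1.011 mol
2Cl⁻ → Cl₂ + 2e⁻, so n(Cl₂) = 1.011 / 2 = 0.5055 mol
V = nRT/P = 0.5055 × 0.0821 × 347 / 1.47 = 9.797 L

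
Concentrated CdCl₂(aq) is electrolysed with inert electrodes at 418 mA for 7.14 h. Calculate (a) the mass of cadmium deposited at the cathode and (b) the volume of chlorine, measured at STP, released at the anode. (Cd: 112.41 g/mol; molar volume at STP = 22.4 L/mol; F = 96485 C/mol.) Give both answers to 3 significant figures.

Q = 0.418 × 25704 = 10740 C; n(e⁻) = 10740 / 96485 = 0.1113 mol
Cathode: Cd²⁺ + 2e⁻ → Cd → n(Cd) = 0.1113/2 = 0.05565 mol → 6.26 g
Anode: 2Cl⁻ → Cl₂ + 2e⁻ → n(Cl₂) = 0.1113/2 = 0.05565 mol → 1.25 L

6.26 g Cd; 1.25 L Cl₂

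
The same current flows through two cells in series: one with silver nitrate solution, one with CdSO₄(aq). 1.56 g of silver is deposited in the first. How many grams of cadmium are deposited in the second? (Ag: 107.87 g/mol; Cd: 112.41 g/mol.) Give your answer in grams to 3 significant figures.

n(Ag) = 1.56 / 107.87 = 0.01446 mol
Ag⁺ + e⁻ → Ag, so n(e⁻) = 0.01446 mol
Since the cells are in series, n(e⁻) in the Cd cell is also 0.01446 mol.
Cd²⁺ + 2e⁻ → Cd, so n(Cd) = 0.01446 / 2 = 0.007230 mol
m(Cd) = 0.007230 × 112.41 = 0.813 g

0.813 g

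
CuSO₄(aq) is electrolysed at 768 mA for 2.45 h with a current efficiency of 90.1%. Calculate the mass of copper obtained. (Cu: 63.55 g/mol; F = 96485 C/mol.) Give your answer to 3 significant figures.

2.01 g

Q = 0.768 × 8820 = 6774 C
n(e⁻) = 6774 / 96485 = 0.07021 mol
Cu²⁺ + 2e⁻ → Cu, so theoretical m(Cu) = 0.03511 × 63.55 = 2.231 g
Actual mass = 90.1% × 2.231 = 2.01 g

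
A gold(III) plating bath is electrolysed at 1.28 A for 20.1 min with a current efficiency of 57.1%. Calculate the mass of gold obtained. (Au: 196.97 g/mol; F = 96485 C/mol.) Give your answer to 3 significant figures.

0.600 g

Q = 1.28 × 1206 = 1544 C
n(e⁻) = 1544 / 96485 = 0.01600 mol
Au³⁺ + 3e⁻ → Au, so theoretical m(Au) = 0.005333 × 196.97 = 1.050 g
Actual mass = 57.1% × 1.050 = 0.600 g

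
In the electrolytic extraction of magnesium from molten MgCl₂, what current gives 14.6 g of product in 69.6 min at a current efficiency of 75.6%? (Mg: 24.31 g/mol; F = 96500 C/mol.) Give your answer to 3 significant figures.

n(Mg) = 14.6 / 24.31 = 0.6006 mol
Mg²⁺ + 2e⁻ → Mg, so n(e⁻) = 2 × 0.6006 = 1.201 mol
Q = 1.201 × 96500 / 0.756 = 1.533×10^5 C
I = Q / t = 1.533×10^5 / 4176 s = 36.7 A

36.7 A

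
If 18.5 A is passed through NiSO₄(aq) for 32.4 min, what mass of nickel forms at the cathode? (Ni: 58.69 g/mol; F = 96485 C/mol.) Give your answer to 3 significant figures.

Q = 18.5 A × 1944 s = 35960 C
Moles of electrons = 35960 / 96485 = 0.3727 mol
Ni²⁺ + 2e⁻ → Ni, so n(Ni) = 0.3727 / 2 = 0.1864 mol
m = 0.1864 × 58.69 = 10.9 g

10.9 g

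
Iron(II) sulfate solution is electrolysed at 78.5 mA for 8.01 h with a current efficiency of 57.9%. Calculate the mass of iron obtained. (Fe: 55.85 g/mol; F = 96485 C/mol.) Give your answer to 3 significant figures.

0.379 g

Q = 0.0785 × 28836 = 2264 C
n(e⁻) = 2264 / 96485 = 0.02346 mol
Fe²⁺ + 2e⁻ → Fe, so theoretical m(Fe) = 0.01173 × 55.85 = 0.6551 g
Actual mass = 57.9% × 0.6551 = 0.379 g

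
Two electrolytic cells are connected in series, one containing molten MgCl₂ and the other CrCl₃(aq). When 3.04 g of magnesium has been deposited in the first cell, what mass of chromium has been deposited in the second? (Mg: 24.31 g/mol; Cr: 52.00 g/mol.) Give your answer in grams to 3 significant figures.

n(Mg) = 3.04 / 24.31 = 0.1251 mol
Mg²⁺ + 2e⁻ → Mg, so n(e⁻) = 2 × 0.1251 = 0.2502 mol
The cells are in series, so the same charge (and hence the same n(e⁻) = 0.2502 mol) passes through both.
Cr³⁺ + 3e⁻ → Cr, so n(Cr) = 0.2502 / 3 = 0.08340 mol
m(Cr) = 0.08340 × 52.00 = 4.34 g

4.34 g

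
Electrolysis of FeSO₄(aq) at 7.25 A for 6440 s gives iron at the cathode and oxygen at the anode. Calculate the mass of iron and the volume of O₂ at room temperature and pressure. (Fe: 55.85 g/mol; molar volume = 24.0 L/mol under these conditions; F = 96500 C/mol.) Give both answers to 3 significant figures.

Q = 7.25 × 6440 = 46690 C; n(e⁻) = 46690 / 96500 = 0.4838 mol
Cathode: Fe²⁺ + 2e⁻ → Fe → n(Fe) = 0.4838/2 = 0.2419 mol → 13.5 g
Anode: 2H₂O → O₂ + 4H⁺ + 4e⁻ → n(O₂) = 0.4838/4 = 0.1210 mol → 2.90 L

13.5 g Fe; 2.90 L O₂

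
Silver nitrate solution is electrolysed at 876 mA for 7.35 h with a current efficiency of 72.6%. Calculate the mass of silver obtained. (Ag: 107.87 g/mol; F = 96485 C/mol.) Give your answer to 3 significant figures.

Q = 0.876 × 26460 = 23180 C
n(e⁻) = 23180 / 96485 = 0.2402 mol
Ag⁺ + e⁻ → Ag, so theoretical m(Ag) = 0.2402 × 107.87 = 25.91 g
Actual mass = 72.6% × 25.91 = 18.8 g

18.8 g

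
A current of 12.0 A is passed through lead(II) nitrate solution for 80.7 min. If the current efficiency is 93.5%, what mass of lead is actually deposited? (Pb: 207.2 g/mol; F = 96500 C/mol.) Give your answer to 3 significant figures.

Q = 12.0 × 4842 = 58100 C
n(e⁻) = 58100 / 96500 = 0.6021 mol
Pb²⁺ + 2e⁻ → Pb, so theoretical m(Pb) = 0.3011 × 207.2 = 62.39 g
Actual mass = 93.5% × 62.39 = 58.3 g

58.3 g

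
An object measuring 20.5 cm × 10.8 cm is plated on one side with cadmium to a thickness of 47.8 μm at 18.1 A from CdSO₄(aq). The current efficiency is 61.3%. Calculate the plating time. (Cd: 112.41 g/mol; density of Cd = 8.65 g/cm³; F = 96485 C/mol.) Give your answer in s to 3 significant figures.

Plated area = 20.5 × 10.8 = 221.4 cm²
Volume = 221.4 × 47.8×10⁻⁴ cm = 1.058 cm³
m(Cd) = 1.058 × 8.65 = 9.152 g
n(Cd) = 9.152 / 112.41 = 0.08142 mol; n(e⁻) = 2 × 0.08142 = 0.1628 mol
Q = 0.1628 × 96485 / 0.613 = 25620 C
t = 25620 / 18.1 = 1415 s

1420 s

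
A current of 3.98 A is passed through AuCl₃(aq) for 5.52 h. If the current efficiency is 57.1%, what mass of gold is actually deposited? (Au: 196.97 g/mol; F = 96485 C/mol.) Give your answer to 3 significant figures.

30.7 g

Q = 3.98 × 19872 = 79090 C
n(e⁻) = 79090 / 96485 = 0.8197 mol
Au³⁺ + 3e⁻ → Au, so theoretical m(Au) = 0.2732 × 196.97 = 53.81 g
Actual mass = 57.1% × 53.81 = 30.7 g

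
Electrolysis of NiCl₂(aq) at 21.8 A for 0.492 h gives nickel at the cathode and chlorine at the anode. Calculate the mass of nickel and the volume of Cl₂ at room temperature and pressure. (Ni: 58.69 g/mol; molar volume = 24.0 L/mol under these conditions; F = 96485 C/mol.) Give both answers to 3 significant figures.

11.7 g Ni; 4.80 L Cl₂

Q = 21.8 × 1771.2 = 38610 C; n(e⁻) = 38610 / 96485 = 0.4002 mol
Cathode: Ni²⁺ + 2e⁻ → Ni → n(Ni) = 0.4002/2 = 0.2001 mol → 11.7 g
Anode: 2Cl⁻ → Cl₂ + 2e⁻ → n(Cl₂) = 0.4002/2 = 0.2001 mol → 4.80 L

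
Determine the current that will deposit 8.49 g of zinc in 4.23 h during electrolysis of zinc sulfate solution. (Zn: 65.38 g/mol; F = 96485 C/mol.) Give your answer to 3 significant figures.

n(Zn) = 8.49 / 65.38 = 0.1299 mol
Zn²⁺ + 2e⁻ → Zn, so n(e⁻) = 2 × 0.1299 = 0.2598 mol
Q = 0.2598 × 96485 = 25070 C
I = Q / t = 25070 / 15228 s = 1.65 A

1.65 A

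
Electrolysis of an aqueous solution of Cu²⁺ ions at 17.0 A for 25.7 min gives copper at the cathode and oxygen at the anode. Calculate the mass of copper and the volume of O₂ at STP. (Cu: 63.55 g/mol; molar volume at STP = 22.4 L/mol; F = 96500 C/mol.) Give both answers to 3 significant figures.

8.63 g Cu; 1.52 L O₂

Q = 17.0 × 1542 = 26210 C; n(e⁻) = 26210 / 96500 = 0.2716 mol
Cathode: Cu²⁺ + 2e⁻ → Cu → n(Cu) = 0.2716/2 = 0.1358 mol → 8.63 g
Anode: 2H₂O → O₂ + 4H⁺ + 4e⁻ → n(O₂) = 0.2716/4 = 0.06790 mol → 1.52 L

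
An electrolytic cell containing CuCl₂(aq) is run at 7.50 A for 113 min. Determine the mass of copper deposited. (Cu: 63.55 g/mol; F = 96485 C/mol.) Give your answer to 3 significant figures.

Q = It = 7.50 × 6780 = 50850 C
Moles of electrons = 50850 / 96485 = 0.5270 mol
Cu²⁺ + 2e⁻ → Cu, so n(Cu) = 0.5270 / 2 = 0.2635 mol
m = 0.2635 × 63.55 = 16.7 g

16.7 g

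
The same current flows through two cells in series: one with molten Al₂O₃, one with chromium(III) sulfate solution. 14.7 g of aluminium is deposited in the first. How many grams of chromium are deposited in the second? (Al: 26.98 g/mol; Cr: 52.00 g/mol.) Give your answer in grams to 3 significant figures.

n(Al) = 14.7 / 26.98 = 0.5448 mol
Al³⁺ + 3e⁻ → Al, so n(e⁻) = 3 × 0.5448 = 1.634 mol
The cells are in series, so the same charge (and hence the same n(e⁻) = 1.634 mol) passes through both.
Cr³⁺ + 3e⁻ → Cr, so n(Cr) = 1.634 / 3 = 0.5447 mol
m(Cr) = 0.5447 × 52.00 = 28.3 g

28.3 g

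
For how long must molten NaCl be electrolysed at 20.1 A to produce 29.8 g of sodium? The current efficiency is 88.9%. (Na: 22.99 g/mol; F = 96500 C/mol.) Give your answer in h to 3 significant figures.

1.94 h

n(Na) = 29.8 / 22.99 = 1.296 mol
Na⁺ + e⁻ → Na, so n(e⁻) = 1.296 mol
Q = 1.296 × 96500 / 0.889 = 1.407×10^5 C
t = Q / I = 1.407×10^5 / 20.1 = 7000 s = 1.94 h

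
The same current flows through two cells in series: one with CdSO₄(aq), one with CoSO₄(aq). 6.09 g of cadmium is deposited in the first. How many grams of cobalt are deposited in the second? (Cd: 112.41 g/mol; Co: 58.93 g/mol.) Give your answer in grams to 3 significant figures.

3.19 g

n(Cd) = 6.09 / 112.41 = 0.05418 mol
Cd²⁺ + 2e⁻ → Cd, so n(e⁻) = 2 × 0.05418 = 0.1084 mol
In series, the same 0.1084 mol of electrons flows through the second cell.
Co²⁺ + 2e⁻ → Co, so n(Co) = 0.1084 / 2 = 0.05420 mol
m(Co) = 0.05420 × 58.93 = 3.19 g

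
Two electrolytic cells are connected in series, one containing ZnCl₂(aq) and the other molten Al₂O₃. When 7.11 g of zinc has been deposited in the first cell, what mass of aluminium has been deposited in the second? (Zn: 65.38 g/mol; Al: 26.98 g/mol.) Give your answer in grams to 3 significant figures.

n(Zn) = 7.11 / 65.38 = 0.1087 mol
Zn²⁺ + 2e⁻ → Zn, so n(e⁻) = 2 × 0.1087 = 0.2174 mol
In series, the same 0.2174 mol of electrons flows through the second cell.
Al³⁺ + 3e⁻ → Al, so n(Al) = 0.2174 / 3 = 0.07247 mol
m(Al) = 0.07247 × 26.98 = 1.96 g

1.96 g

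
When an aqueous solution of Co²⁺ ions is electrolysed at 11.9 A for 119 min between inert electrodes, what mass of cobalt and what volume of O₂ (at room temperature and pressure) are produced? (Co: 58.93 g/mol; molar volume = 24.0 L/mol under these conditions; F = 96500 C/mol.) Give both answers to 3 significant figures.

Q = 11.9 × 7140 = 84970 C; n(e⁻) = 84970 / 96500 = 0.8805 mol
Cathode: Co²⁺ + 2e⁻ → Co → n(Co) = 0.8805/2 = 0.4403 mol → 25.9 g
Anode: 2H₂O → O₂ + 4H⁺ + 4e⁻ → n(O₂) = 0.8805/4 = 0.2201 mol → 5.28 L

25.9 g Co; 5.28 L O₂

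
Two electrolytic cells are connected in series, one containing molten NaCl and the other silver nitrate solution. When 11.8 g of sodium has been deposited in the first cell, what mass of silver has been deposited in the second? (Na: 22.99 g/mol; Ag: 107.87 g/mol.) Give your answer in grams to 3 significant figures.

n(Na) = 11.8 / 22.99 = 0.5133 mol
Na⁺ + e⁻ → Na, so n(e⁻) = 0.5133 mol
Since the cells are in series, n(e⁻) in the Ag cell is also 0.5133 mol.
Ag⁺ + e⁻ → Ag, so n(Ag) = 0.5133 mol
m(Ag) = 0.5133 × 107.87 = 55.4 g

55.4 g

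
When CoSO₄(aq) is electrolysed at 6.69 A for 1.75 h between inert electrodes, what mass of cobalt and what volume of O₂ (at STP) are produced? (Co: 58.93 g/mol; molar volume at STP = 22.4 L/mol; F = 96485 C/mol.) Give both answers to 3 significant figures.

12.9 g Co; 2.45 L O₂

Q = 6.69 × 6300 = 42150 C; n(e⁻) = 42150 / 96485 = 0.4369 mol
Cathode: Co²⁺ + 2e⁻ → Co → n(Co) = 0.4369/2 = 0.2185 mol → 12.9 g
Anode: 2H₂O → O₂ + 4H⁺ + 4e⁻ → n(O₂) = 0.4369/4 = 0.1092 mol → 2.45 L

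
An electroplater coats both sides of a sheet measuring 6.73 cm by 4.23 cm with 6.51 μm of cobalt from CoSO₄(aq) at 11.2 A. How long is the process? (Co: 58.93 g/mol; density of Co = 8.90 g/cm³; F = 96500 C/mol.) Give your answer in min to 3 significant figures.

1.61 min

Plated area = 2 × 6.73 × 4.23 = 56.94 cm²
Volume = 56.94 × 6.51×10⁻⁴ cm = 0.03707 cm³
m(Co) = 0.03707 × 8.90 = 0.3299 g
n(Co) = 0.3299 / 58.93 = 0.005598 mol; n(e⁻) = 2 × 0.005598 = 0.01120 mol
Q = 0.01120 × 96500 = 1081 C
t = 1081 / 11.2 = 96.52 s = 1.61 min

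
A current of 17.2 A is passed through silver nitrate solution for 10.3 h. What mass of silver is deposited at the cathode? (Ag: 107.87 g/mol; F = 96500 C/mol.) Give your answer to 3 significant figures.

713 g

Q = It = 17.2 × 37080 = 6.378×10^5 C
n(e⁻) = 6.378×10^5 / 96500 = 6.609 mol
Ag⁺ + e⁻ → Ag, so n(Ag) = 6.609 mol
m = 6.609 × 107.87 = 713 g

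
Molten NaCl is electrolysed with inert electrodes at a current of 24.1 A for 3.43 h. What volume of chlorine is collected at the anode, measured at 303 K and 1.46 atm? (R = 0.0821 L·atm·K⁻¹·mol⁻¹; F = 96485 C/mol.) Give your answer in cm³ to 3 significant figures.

26300 cm³

Q = 24.1 A × 12348 s = 2.976×10^5 C
Moles of electrons = 2.976×10^5 / 96485 = 3.084 mol
2Cl⁻ → Cl₂ + 2e⁻, so n(Cl₂) = 3.084 / 2 = 1.542 mol
V = nRT/P = 1.542 × 0.0821 × 303 / 1.46 = 26.27 L
= 26300 cm³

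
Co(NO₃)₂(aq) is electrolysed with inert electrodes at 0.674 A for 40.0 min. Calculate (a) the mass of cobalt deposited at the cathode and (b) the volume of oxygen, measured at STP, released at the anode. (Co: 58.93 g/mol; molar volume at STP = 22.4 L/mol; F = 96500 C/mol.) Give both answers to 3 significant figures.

0.494 g Co; 0.0939 L O₂

Q = 0.674 × 2400 = 1618 C; n(e⁻) = 1618 / 96500 = 0.01677 mol
Cathode: Co²⁺ + 2e⁻ → Co → n(Co) = 0.01677/2 = 0.008385 mol → 0.494 g
Anode: 2H₂O → O₂ + 4H⁺ + 4e⁻ → n(O₂) = 0.01677/4 = 0.004193 mol → 0.0939 L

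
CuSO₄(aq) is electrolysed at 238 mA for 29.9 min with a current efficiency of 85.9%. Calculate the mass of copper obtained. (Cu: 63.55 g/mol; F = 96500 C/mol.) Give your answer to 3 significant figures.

Q = 0.238 × 1794 = 427.0 C
n(e⁻) = 427.0 / 96500 = 0.004425 mol
Cu²⁺ + 2e⁻ → Cu, so theoretical m(Cu) = 0.002213 × 63.55 = 0.1406 g
Actual mass = 85.9% × 0.1406 = 0.121 g

0.121 g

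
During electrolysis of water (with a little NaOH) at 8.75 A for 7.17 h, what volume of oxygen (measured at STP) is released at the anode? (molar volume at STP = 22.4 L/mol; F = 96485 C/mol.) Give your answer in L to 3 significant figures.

13.1 L

Q = It = 8.75 × 25812 = 2.259×10^5 C
Moles of electrons = 2.259×10^5 / 96485 = 2.341 mol
2H₂O → O₂ + 4H⁺ + 4e⁻, so n(O₂) = 2.341 / 4 = 0.5853 mol
V = 0.5853 × 22.4 = 13.11 L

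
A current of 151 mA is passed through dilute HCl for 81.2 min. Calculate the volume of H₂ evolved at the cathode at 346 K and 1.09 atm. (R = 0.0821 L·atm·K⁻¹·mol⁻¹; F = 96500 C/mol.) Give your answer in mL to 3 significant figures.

99.3 mL

Q = 0.151 A × 4872 s = 735.7 C
n(e⁻) = 735.7 / 96500 = 0.007624 mol
2H⁺ + 2e⁻ → H₂, so n(H₂) = 0.007624 / 2 = 0.003812 mol
V = nRT/P = 0.003812 × 0.0821 × 346 / 1.09 = 0.09934 L
= 99.3 mL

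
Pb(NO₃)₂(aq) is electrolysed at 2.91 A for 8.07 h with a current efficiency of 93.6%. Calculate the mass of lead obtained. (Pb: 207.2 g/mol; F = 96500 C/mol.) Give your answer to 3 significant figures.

85.0 g

Q = 2.91 × 29052 = 84540 C
n(e⁻) = 84540 / 96500 = 0.8761 mol
Pb²⁺ + 2e⁻ → Pb, so theoretical m(Pb) = 0.4381 × 207.2 = 90.77 g
Actual mass = 93.6% × 90.77 = 85.0 g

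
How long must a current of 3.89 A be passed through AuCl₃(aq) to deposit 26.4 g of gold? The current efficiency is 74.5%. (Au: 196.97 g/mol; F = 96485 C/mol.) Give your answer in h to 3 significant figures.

n(Au) = 26.4 / 196.97 = 0.1340 mol
Au³⁺ + 3e⁻ → Au, so n(e⁻) = 3 × 0.1340 = 0.4020 mol
Q = 0.4020 × 96485 / 0.745 = 52060 C
t = Q / I = 52060 / 3.89 = 13380 s = 3.72 h

3.72 h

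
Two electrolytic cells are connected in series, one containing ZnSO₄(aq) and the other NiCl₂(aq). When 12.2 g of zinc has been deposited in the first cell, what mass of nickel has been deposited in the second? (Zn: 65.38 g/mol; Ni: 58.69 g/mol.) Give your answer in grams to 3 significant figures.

11.0 g

n(Zn) = 12.2 / 65.38 = 0.1866 mol
Zn²⁺ + 2e⁻ → Zn, so n(e⁻) = 2 × 0.1866 = 0.3732 mol
Since the cells are in series, n(e⁻) in the Ni cell is also 0.3732 mol.
Ni²⁺ + 2e⁻ → Ni, so n(Ni) = 0.3732 / 2 = 0.1866 mol
m(Ni) = 0.1866 × 58.69 = 11.0 g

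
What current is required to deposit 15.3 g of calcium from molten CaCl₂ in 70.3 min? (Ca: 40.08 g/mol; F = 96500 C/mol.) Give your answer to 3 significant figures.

17.5 A

n(Ca) = 15.3 / 40.08 = 0.3817 mol
Ca²⁺ + 2e⁻ → Ca, so n(e⁻) = 2 × 0.3817 = 0.7634 mol
Q = 0.7634 × 96500 = 73670 C
I = Q / t = 73670 / 4218 s = 17.5 A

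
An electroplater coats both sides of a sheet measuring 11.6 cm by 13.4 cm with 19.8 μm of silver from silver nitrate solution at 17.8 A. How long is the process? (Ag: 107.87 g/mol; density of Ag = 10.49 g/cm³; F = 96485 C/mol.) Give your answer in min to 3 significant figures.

5.41 min

Plated area = 2 × 11.6 × 13.4 = 310.9 cm²
Volume = 310.9 × 19.8×10⁻⁴ cm = 0.6156 cm³
m(Ag) = 0.6156 × 10.49 = 6.458 g
n(Ag) = 6.458 / 107.87 = 0.05987 mol; n(e⁻) = 0.05987 mol
Q = 0.05987 × 96485 = 5777 C
t = 5777 / 17.8 = 324.6 s = 5.41 min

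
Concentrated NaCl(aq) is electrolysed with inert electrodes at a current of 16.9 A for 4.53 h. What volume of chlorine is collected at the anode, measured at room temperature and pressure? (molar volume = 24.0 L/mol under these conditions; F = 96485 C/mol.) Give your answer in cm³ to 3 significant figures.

34300 cm³

Q = It = 16.9 × 16308 = 2.756×10^5 C
n(e⁻) = Q/F = 2.756×10^5/96485 = 2.856 mol
2Cl⁻ → Cl₂ + 2e⁻, so n(Cl₂) = 2.856 / 2 = 1.428 mol
V = 1.428 × 24.0 = 34.27 L
= 34300 cm³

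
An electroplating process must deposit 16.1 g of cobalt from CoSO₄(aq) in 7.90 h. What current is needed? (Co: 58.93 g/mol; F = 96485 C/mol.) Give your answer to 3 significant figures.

n(Co) = 16.1 / 58.93 = 0.2732 mol
Co²⁺ + 2e⁻ → Co, so n(e⁻) = 2 × 0.2732 = 0.5464 mol
Q = 0.5464 × 96485 = 52720 C
I = Q / t = 52720 / 28440 s = 1.85 A

1.85 A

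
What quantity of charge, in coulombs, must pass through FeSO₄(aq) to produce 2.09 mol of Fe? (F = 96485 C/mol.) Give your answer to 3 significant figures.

Fe²⁺ + 2e⁻ → Fe, so n(e⁻) = 2 × 2.09 = 4.180 mol
Q = 4.180 × 96485 = 4.033×10^5 C

4.03×10^5 C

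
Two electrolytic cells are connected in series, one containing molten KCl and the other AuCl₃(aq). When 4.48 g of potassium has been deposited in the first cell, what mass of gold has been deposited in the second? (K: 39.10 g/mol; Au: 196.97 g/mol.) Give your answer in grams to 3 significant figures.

7.52 g

n(K) = 4.48 / 39.10 = 0.1146 mol
K⁺ + e⁻ → K, so n(e⁻) = 0.1146 mol
The cells are in series, so the same charge (and hence the same n(e⁻) = 0.1146 mol) passes through both.
Au³⁺ + 3e⁻ → Au, so n(Au) = 0.1146 / 3 = 0.03820 mol
m(Au) = 0.03820 × 196.97 = 7.52 g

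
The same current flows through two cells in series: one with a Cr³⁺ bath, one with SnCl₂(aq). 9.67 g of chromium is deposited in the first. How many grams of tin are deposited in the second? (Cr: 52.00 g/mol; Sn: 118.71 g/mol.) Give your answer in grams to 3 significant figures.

n(Cr) = 9.67 / 52.00 = 0.1860 mol
Cr³⁺ + 3e⁻ → Cr, so n(e⁻) = 3 × 0.1860 = 0.5580 mol
In series, the same 0.5580 mol of electrons flows through the second cell.
Sn²⁺ + 2e⁻ → Sn, so n(Sn) = 0.5580 / 2 = 0.2790 mol
m(Sn) = 0.2790 × 118.71 = 33.1 g

33.1 g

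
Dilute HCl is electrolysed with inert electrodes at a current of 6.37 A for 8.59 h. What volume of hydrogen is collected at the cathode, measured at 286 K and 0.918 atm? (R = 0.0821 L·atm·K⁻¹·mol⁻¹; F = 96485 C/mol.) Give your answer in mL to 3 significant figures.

Q = 6.37 A × 30924 s = 1.970×10^5 C
n(e⁻) = Q/F = 1.970×10^5/96485 = 2.042 mol
2H⁺ + 2e⁻ → H₂, so n(H₂) = 2.042 / 2 = 1.021 mol
V = nRT/P = 1.021 × 0.0821 × 286 / 0.918 = 26.12 L
= 26100 mL

26100 mL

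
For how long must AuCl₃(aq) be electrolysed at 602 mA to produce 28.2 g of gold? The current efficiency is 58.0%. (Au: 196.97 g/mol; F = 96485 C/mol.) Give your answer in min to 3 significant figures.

1980 min

n(Au) = 28.2 / 196.97 = 0.1432 mol
Au³⁺ + 3e⁻ → Au, so n(e⁻) = 3 × 0.1432 = 0.4296 mol
Q = 0.4296 × 96485 / 0.580 = 71470 C
t = Q / I = 71470 / 0.602 = 1.187×10^5 s = 1980 min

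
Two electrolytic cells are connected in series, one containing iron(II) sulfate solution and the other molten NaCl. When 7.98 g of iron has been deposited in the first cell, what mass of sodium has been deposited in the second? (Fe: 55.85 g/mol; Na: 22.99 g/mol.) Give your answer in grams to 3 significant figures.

6.57 g

n(Fe) = 7.98 / 55.85 = 0.1429 mol
Fe²⁺ + 2e⁻ → Fe, so n(e⁻) = 2 × 0.1429 = 0.2858 mol
In series, the same 0.2858 mol of electrons flows through the second cell.
Na⁺ + e⁻ → Na, so n(Na) = 0.2858 mol
m(Na) = 0.2858 × 22.99 = 6.57 g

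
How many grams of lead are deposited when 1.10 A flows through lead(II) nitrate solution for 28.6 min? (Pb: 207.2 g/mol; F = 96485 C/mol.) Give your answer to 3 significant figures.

Q = 1.10 A × 1716 s = 1888 C
Moles of electrons = 1888 / 96485 = 0.01957 mol
Pb²⁺ + 2e⁻ → Pb, so n(Pb) = 0.01957 / 2 = 0.009785 mol
m = 0.009785 × 207.2 = 2.03 g

2.03 g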